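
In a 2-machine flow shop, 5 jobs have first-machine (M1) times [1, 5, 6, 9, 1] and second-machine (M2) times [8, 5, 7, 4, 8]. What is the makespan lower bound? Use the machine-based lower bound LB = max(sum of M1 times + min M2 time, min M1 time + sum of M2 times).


LB1 = sum(M1 times) + min(M2 times) = 22 + 4 = 26
LB2 = min(M1 times) + sum(M2 times) = 1 + 32 = 33
Lower bound = max(LB1, LB2) = max(26, 33) = 33

33


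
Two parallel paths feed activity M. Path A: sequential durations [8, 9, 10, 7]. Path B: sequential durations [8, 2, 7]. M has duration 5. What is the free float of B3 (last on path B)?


ES(B3) = sum of predecessors on chain B = 10
EF(B3) = ES + duration = 10 + 7 = 17
Successor of B3 is M. ES(M) = max(sum(A), sum(B)) = max(34, 17) = 34
Free float = ES(successor) - EF(current) = 34 - 17 = 17

17


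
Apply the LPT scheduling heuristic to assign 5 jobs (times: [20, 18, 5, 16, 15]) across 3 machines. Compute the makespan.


Sort jobs in decreasing order (LPT): [20, 18, 16, 15, 5]
Assign each job to the least loaded machine:
  Machine 1: jobs [20], load = 20
  Machine 2: jobs [18, 5], load = 23
  Machine 3: jobs [16, 15], load = 31
Makespan = max load = 31

31


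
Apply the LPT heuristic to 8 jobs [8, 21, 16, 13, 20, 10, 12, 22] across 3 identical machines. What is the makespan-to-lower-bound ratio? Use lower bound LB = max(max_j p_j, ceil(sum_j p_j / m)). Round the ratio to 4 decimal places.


LPT order: [22, 21, 20, 16, 13, 12, 10, 8]
Machine loads after assignment: [44, 42, 36]
LPT makespan = 44
Lower bound = max(max_job, ceil(total/3)) = max(22, 41) = 41
Ratio = 44 / 41 = 1.0732

1.0732


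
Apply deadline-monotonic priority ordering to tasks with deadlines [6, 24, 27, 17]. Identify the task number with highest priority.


Sort tasks by relative deadline (ascending):
  Task 1: deadline = 6
  Task 4: deadline = 17
  Task 2: deadline = 24
  Task 3: deadline = 27
Priority order (highest first): [1, 4, 2, 3]
Highest priority task = 1

1


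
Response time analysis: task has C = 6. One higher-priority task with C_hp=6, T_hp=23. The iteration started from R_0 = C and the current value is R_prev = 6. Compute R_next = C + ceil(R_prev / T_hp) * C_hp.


R_next = C + ceil(R_prev / T_hp) * C_hp
ceil(6 / 23) = ceil(0.2609) = 1
Interference = 1 * 6 = 6
R_next = 6 + 6 = 12

12


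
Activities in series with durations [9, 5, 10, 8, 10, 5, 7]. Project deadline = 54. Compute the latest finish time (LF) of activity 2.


LF(activity 2) = deadline - sum of successor durations
Successors: activities 3 through 7 with durations [10, 8, 10, 5, 7]
Sum of successor durations = 40
LF = 54 - 40 = 14

14


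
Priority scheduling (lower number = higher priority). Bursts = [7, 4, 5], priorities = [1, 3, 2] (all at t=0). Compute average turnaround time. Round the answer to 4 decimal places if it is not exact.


Sort by priority (ascending = highest first):
Order: [(1, 7), (2, 5), (3, 4)]
Completion times:
  Priority 1, burst=7, C=7
  Priority 2, burst=5, C=12
  Priority 3, burst=4, C=16
Average turnaround = 35/3 = 11.6667

11.6667


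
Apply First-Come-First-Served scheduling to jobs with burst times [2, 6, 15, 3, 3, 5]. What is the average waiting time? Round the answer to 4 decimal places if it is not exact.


FCFS order (as given): [2, 6, 15, 3, 3, 5]
Waiting times:
  Job 1: wait = 0
  Job 2: wait = 2
  Job 3: wait = 8
  Job 4: wait = 23
  Job 5: wait = 26
  Job 6: wait = 29
Sum of waiting times = 88
Average waiting time = 88/6 = 14.6667

14.6667


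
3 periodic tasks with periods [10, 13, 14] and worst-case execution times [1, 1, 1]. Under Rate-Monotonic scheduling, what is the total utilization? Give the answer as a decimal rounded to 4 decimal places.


Compute individual utilizations (exact fractions):
  Task 1: C/T = 1/10 (approx. 0.1)
  Task 2: C/T = 1/13 (approx. 0.0769)
  Task 3: C/T = 1/14 (approx. 0.0714)
Total utilization U = 1/10 + 1/13 + 1/14 = 113/455
Rounded to 4 decimal places: U = 0.2484
RM (Liu & Layland) bound for 3 tasks = 0.779763; compare with U = 113/455 (approx. 0.248352)
U <= bound, so schedulable by RM sufficient condition.

0.2484


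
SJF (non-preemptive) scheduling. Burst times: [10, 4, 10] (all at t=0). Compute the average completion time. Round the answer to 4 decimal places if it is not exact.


SJF order (ascending): [4, 10, 10]
Completion times:
  Job 1: burst=4, C=4
  Job 2: burst=10, C=14
  Job 3: burst=10, C=24
Average completion = 42/3 = 14.0

14.0


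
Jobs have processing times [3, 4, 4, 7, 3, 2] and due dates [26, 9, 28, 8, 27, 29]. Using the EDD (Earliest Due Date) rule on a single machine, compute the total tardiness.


Sort by due date (EDD order): [(7, 8), (4, 9), (3, 26), (3, 27), (4, 28), (2, 29)]
Compute completion times and tardiness:
  Job 1: p=7, d=8, C=7, tardiness=max(0,7-8)=0
  Job 2: p=4, d=9, C=11, tardiness=max(0,11-9)=2
  Job 3: p=3, d=26, C=14, tardiness=max(0,14-26)=0
  Job 4: p=3, d=27, C=17, tardiness=max(0,17-27)=0
  Job 5: p=4, d=28, C=21, tardiness=max(0,21-28)=0
  Job 6: p=2, d=29, C=23, tardiness=max(0,23-29)=0
Total tardiness = 2

2


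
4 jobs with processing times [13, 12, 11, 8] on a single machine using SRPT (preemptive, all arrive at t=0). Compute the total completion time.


Since all jobs arrive at t=0, SRPT equals SPT ordering.
SPT order: [8, 11, 12, 13]
Completion times:
  Job 1: p=8, C=8
  Job 2: p=11, C=19
  Job 3: p=12, C=31
  Job 4: p=13, C=44
Total completion time = 8 + 19 + 31 + 44 = 102

102


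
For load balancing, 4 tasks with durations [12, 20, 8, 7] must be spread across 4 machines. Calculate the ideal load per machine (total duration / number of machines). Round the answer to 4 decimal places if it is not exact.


Total processing time = 12 + 20 + 8 + 7 = 47
Number of machines = 4
Ideal balanced load = 47 / 4 = 11.75

11.75


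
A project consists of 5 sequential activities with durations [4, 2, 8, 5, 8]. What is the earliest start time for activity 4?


Activity 4 starts after activities 1 through 3 complete.
Predecessor durations: [4, 2, 8]
ES = 4 + 2 + 8 = 14

14


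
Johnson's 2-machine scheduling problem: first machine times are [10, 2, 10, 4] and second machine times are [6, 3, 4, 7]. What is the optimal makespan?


Apply Johnson's rule:
  Group 1 (a <= b): [(2, 2, 3), (4, 4, 7)]
  Group 2 (a > b): [(1, 10, 6), (3, 10, 4)]
Optimal job order: [2, 4, 1, 3]
Schedule:
  Job 2: M1 done at 2, M2 done at 5
  Job 4: M1 done at 6, M2 done at 13
  Job 1: M1 done at 16, M2 done at 22
  Job 3: M1 done at 26, M2 done at 30
Makespan = 30

30


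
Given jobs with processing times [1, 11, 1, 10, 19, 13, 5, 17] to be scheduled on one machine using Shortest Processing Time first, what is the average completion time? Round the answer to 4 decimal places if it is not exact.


Sort jobs by processing time (SPT order): [1, 1, 5, 10, 11, 13, 17, 19]
Compute completion times sequentially:
  Job 1: processing = 1, completes at 1
  Job 2: processing = 1, completes at 2
  Job 3: processing = 5, completes at 7
  Job 4: processing = 10, completes at 17
  Job 5: processing = 11, completes at 28
  Job 6: processing = 13, completes at 41
  Job 7: processing = 17, completes at 58
  Job 8: processing = 19, completes at 77
Sum of completion times = 231
Average completion time = 231/8 = 28.875

28.875


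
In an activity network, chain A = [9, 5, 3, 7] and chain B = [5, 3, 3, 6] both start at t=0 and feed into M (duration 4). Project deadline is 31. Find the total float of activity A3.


Forward pass: ES(A3) = sum of predecessors on chain A = 14
EF = ES + duration = 14 + 3 = 17
Backward pass: LF(M) = deadline = 31; LS(M) = 31 - 4 = 27
LF(A3) = LS(M) - sum(successors on chain A) = 27 - 7 = 20
LS = LF - duration = 20 - 3 = 17
Total float = LS - ES = 17 - 14 = 3

3


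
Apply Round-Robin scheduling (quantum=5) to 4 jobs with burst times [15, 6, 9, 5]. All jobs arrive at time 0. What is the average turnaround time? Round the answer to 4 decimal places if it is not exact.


Time quantum = 5
Execution trace:
  J1 runs 5 units, time = 5
  J2 runs 5 units, time = 10
  J3 runs 5 units, time = 15
  J4 runs 5 units, time = 20
  J1 runs 5 units, time = 25
  J2 runs 1 units, time = 26
  J3 runs 4 units, time = 30
  J1 runs 5 units, time = 35
Finish times: [35, 26, 30, 20]
Average turnaround = 111/4 = 27.75

27.75


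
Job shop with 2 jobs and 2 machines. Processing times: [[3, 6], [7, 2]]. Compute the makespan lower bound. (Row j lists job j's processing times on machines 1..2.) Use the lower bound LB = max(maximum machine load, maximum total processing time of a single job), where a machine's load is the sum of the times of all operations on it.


Machine loads:
  Machine 1: 3 + 7 = 10
  Machine 2: 6 + 2 = 8
Max machine load = 10
Job totals:
  Job 1: 9
  Job 2: 9
Max job total = 9
Lower bound = max(10, 9) = 10

10


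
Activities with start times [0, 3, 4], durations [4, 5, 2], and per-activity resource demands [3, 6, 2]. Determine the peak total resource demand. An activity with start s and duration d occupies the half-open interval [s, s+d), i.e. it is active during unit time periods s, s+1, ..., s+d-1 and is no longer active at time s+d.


Each activity i is active on [start_i, start_i + duration_i).
Compute total resource usage per time slot:
  t=0: active resources = [3], total = 3
  t=1: active resources = [3], total = 3
  t=2: active resources = [3], total = 3
  t=3: active resources = [3, 6], total = 9
  t=4: active resources = [6, 2], total = 8
  t=5: active resources = [6, 2], total = 8
  t=6: active resources = [6], total = 6
  t=7: active resources = [6], total = 6
Peak resource demand = 9

9


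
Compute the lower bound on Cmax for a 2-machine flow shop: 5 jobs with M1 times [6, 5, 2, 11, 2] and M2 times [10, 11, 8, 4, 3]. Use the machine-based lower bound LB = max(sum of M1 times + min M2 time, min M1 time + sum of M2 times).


LB1 = sum(M1 times) + min(M2 times) = 26 + 3 = 29
LB2 = min(M1 times) + sum(M2 times) = 2 + 36 = 38
Lower bound = max(LB1, LB2) = max(29, 38) = 38

38


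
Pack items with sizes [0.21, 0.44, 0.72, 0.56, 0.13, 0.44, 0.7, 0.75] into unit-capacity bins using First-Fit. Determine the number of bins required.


Place items sequentially using First-Fit:
  Item 0.21 -> new Bin 1
  Item 0.44 -> Bin 1 (now 0.65)
  Item 0.72 -> new Bin 2
  Item 0.56 -> new Bin 3
  Item 0.13 -> Bin 1 (now 0.78)
  Item 0.44 -> Bin 3 (now 1.0)
  Item 0.7 -> new Bin 4
  Item 0.75 -> new Bin 5
Total bins used = 5

5


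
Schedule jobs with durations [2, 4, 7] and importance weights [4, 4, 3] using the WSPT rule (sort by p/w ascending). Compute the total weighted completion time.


Compute p/w ratios and sort ascending (WSPT): [(2, 4), (4, 4), (7, 3)]
Compute weighted completion times:
  Job (p=2,w=4): C=2, w*C=4*2=8
  Job (p=4,w=4): C=6, w*C=4*6=24
  Job (p=7,w=3): C=13, w*C=3*13=39
Total weighted completion time = 71

71


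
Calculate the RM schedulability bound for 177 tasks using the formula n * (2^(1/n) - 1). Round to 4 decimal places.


Compute 2^(1/177) = 1.0039237636
Subtract 1: 1.0039237636 - 1 = 0.0039237636
Multiply by n: 177 * 0.0039237636 = 0.6945061572
Round to 4 dp: 0.6945

0.6945


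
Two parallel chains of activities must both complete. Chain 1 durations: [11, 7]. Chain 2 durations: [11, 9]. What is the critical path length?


Path A total = 11 + 7 = 18
Path B total = 11 + 9 = 20
Critical path = longest path = max(18, 20) = 20

20


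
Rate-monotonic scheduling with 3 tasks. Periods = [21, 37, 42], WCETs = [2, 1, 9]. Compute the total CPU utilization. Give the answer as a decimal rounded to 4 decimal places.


Compute individual utilizations (exact fractions):
  Task 1: C/T = 2/21 (approx. 0.0952)
  Task 2: C/T = 1/37 (approx. 0.027)
  Task 3: C/T = 9/42 = 3/14 (approx. 0.2143)
Total utilization U = 2/21 + 1/37 + 3/14 = 523/1554
Rounded to 4 decimal places: U = 0.3366
RM (Liu & Layland) bound for 3 tasks = 0.779763; compare with U = 523/1554 (approx. 0.336551)
U <= bound, so schedulable by RM sufficient condition.

0.3366


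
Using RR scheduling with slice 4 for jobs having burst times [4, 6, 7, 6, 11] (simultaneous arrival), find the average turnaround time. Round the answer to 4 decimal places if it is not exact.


Time quantum = 4
Execution trace:
  J1 runs 4 units, time = 4
  J2 runs 4 units, time = 8
  J3 runs 4 units, time = 12
  J4 runs 4 units, time = 16
  J5 runs 4 units, time = 20
  J2 runs 2 units, time = 22
  J3 runs 3 units, time = 25
  J4 runs 2 units, time = 27
  J5 runs 4 units, time = 31
  J5 runs 3 units, time = 34
Finish times: [4, 22, 25, 27, 34]
Average turnaround = 112/5 = 22.4

22.4


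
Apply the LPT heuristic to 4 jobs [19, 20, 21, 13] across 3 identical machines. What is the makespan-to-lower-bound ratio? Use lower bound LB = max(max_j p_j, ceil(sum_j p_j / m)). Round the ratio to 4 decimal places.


LPT order: [21, 20, 19, 13]
Machine loads after assignment: [21, 20, 32]
LPT makespan = 32
Lower bound = max(max_job, ceil(total/3)) = max(21, 25) = 25
Ratio = 32 / 25 = 1.28

1.28


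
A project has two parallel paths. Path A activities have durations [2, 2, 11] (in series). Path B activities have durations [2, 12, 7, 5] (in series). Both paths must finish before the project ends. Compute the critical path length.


Path A total = 2 + 2 + 11 = 15
Path B total = 2 + 12 + 7 + 5 = 26
Critical path = longest path = max(15, 26) = 26

26


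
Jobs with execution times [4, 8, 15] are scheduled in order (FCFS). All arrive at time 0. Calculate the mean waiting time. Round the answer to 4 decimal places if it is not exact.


FCFS order (as given): [4, 8, 15]
Waiting times:
  Job 1: wait = 0
  Job 2: wait = 4
  Job 3: wait = 12
Sum of waiting times = 16
Average waiting time = 16/3 = 5.3333

5.3333


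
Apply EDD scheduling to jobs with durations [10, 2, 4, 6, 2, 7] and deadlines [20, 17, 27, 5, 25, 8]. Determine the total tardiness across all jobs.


Sort by due date (EDD order): [(6, 5), (7, 8), (2, 17), (10, 20), (2, 25), (4, 27)]
Compute completion times and tardiness:
  Job 1: p=6, d=5, C=6, tardiness=max(0,6-5)=1
  Job 2: p=7, d=8, C=13, tardiness=max(0,13-8)=5
  Job 3: p=2, d=17, C=15, tardiness=max(0,15-17)=0
  Job 4: p=10, d=20, C=25, tardiness=max(0,25-20)=5
  Job 5: p=2, d=25, C=27, tardiness=max(0,27-25)=2
  Job 6: p=4, d=27, C=31, tardiness=max(0,31-27)=4
Total tardiness = 17

17


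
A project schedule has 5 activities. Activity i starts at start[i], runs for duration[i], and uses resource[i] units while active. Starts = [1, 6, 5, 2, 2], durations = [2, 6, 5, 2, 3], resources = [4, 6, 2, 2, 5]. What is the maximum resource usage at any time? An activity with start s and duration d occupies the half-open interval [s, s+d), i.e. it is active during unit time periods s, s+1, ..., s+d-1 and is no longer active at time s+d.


Each activity i is active on [start_i, start_i + duration_i).
Compute total resource usage per time slot:
  t=0: active resources = [], total = 0
  t=1: active resources = [4], total = 4
  t=2: active resources = [4, 2, 5], total = 11
  t=3: active resources = [2, 5], total = 7
  t=4: active resources = [5], total = 5
  t=5: active resources = [2], total = 2
  t=6: active resources = [6, 2], total = 8
  t=7: active resources = [6, 2], total = 8
  t=8: active resources = [6, 2], total = 8
  t=9: active resources = [6, 2], total = 8
  t=10: active resources = [6], total = 6
  t=11: active resources = [6], total = 6
Peak resource demand = 11

11


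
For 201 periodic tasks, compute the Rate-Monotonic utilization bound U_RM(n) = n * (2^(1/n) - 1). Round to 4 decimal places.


Compute 2^(1/201) = 1.0034544463
Subtract 1: 1.0034544463 - 1 = 0.0034544463
Multiply by n: 201 * 0.0034544463 = 0.6943437063
Round to 4 dp: 0.6943

0.6943


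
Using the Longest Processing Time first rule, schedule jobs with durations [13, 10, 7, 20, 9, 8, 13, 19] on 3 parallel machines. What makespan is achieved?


Sort jobs in decreasing order (LPT): [20, 19, 13, 13, 10, 9, 8, 7]
Assign each job to the least loaded machine:
  Machine 1: jobs [20, 9, 7], load = 36
  Machine 2: jobs [19, 10], load = 29
  Machine 3: jobs [13, 13, 8], load = 34
Makespan = max load = 36

36


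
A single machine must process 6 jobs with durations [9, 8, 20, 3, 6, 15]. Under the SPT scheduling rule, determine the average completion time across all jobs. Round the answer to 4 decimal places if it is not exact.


Sort jobs by processing time (SPT order): [3, 6, 8, 9, 15, 20]
Compute completion times sequentially:
  Job 1: processing = 3, completes at 3
  Job 2: processing = 6, completes at 9
  Job 3: processing = 8, completes at 17
  Job 4: processing = 9, completes at 26
  Job 5: processing = 15, completes at 41
  Job 6: processing = 20, completes at 61
Sum of completion times = 157
Average completion time = 157/6 = 26.1667

26.1667


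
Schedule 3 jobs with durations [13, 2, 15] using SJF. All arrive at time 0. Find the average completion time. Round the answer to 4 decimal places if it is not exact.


SJF order (ascending): [2, 13, 15]
Completion times:
  Job 1: burst=2, C=2
  Job 2: burst=13, C=15
  Job 3: burst=15, C=30
Average completion = 47/3 = 15.6667

15.6667


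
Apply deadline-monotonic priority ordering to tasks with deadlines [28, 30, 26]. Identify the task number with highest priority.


Sort tasks by relative deadline (ascending):
  Task 3: deadline = 26
  Task 1: deadline = 28
  Task 2: deadline = 30
Priority order (highest first): [3, 1, 2]
Highest priority task = 3

3


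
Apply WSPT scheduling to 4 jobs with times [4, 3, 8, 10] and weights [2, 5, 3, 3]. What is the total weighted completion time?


Compute p/w ratios and sort ascending (WSPT): [(3, 5), (4, 2), (8, 3), (10, 3)]
Compute weighted completion times:
  Job (p=3,w=5): C=3, w*C=5*3=15
  Job (p=4,w=2): C=7, w*C=2*7=14
  Job (p=8,w=3): C=15, w*C=3*15=45
  Job (p=10,w=3): C=25, w*C=3*25=75
Total weighted completion time = 149

149


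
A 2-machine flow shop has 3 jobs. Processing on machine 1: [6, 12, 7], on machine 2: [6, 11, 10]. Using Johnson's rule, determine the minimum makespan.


Apply Johnson's rule:
  Group 1 (a <= b): [(1, 6, 6), (3, 7, 10)]
  Group 2 (a > b): [(2, 12, 11)]
Optimal job order: [1, 3, 2]
Schedule:
  Job 1: M1 done at 6, M2 done at 12
  Job 3: M1 done at 13, M2 done at 23
  Job 2: M1 done at 25, M2 done at 36
Makespan = 36

36


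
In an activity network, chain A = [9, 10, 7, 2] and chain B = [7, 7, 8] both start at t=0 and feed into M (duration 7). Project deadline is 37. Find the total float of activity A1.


Forward pass: ES(A1) = sum of predecessors on chain A = 0
EF = ES + duration = 0 + 9 = 9
Backward pass: LF(M) = deadline = 37; LS(M) = 37 - 7 = 30
LF(A1) = LS(M) - sum(successors on chain A) = 30 - 19 = 11
LS = LF - duration = 11 - 9 = 2
Total float = LS - ES = 2 - 0 = 2

2


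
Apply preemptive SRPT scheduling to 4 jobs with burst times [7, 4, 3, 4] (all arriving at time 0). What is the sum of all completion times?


Since all jobs arrive at t=0, SRPT equals SPT ordering.
SPT order: [3, 4, 4, 7]
Completion times:
  Job 1: p=3, C=3
  Job 2: p=4, C=7
  Job 3: p=4, C=11
  Job 4: p=7, C=18
Total completion time = 3 + 7 + 11 + 18 = 39

39


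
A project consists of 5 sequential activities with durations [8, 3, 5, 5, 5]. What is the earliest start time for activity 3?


Activity 3 starts after activities 1 through 2 complete.
Predecessor durations: [8, 3]
ES = 8 + 3 = 11

11


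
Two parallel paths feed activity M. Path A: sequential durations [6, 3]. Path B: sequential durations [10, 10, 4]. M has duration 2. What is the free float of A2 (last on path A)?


ES(A2) = sum of predecessors on chain A = 6
EF(A2) = ES + duration = 6 + 3 = 9
Successor of A2 is M. ES(M) = max(sum(A), sum(B)) = max(9, 24) = 24
Free float = ES(successor) - EF(current) = 24 - 9 = 15

15


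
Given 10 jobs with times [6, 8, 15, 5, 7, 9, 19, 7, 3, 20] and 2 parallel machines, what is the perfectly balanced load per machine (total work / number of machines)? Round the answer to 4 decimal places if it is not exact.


Total processing time = 6 + 8 + 15 + 5 + 7 + 9 + 19 + 7 + 3 + 20 = 99
Number of machines = 2
Ideal balanced load = 99 / 2 = 49.5

49.5


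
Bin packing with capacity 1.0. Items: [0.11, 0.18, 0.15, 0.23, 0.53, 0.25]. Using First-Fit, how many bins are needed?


Place items sequentially using First-Fit:
  Item 0.11 -> new Bin 1
  Item 0.18 -> Bin 1 (now 0.29)
  Item 0.15 -> Bin 1 (now 0.44)
  Item 0.23 -> Bin 1 (now 0.67)
  Item 0.53 -> new Bin 2
  Item 0.25 -> Bin 1 (now 0.92)
Total bins used = 2

2


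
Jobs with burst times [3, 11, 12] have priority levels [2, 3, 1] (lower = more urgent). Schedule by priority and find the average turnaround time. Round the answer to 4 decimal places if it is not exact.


Sort by priority (ascending = highest first):
Order: [(1, 12), (2, 3), (3, 11)]
Completion times:
  Priority 1, burst=12, C=12
  Priority 2, burst=3, C=15
  Priority 3, burst=11, C=26
Average turnaround = 53/3 = 17.6667

17.6667


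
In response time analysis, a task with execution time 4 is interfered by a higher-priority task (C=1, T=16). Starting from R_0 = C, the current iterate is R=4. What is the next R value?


R_next = C + ceil(R_prev / T_hp) * C_hp
ceil(4 / 16) = ceil(0.25) = 1
Interference = 1 * 1 = 1
R_next = 4 + 1 = 5

5


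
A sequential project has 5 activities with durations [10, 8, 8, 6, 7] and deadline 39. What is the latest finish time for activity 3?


LF(activity 3) = deadline - sum of successor durations
Successors: activities 4 through 5 with durations [6, 7]
Sum of successor durations = 13
LF = 39 - 13 = 26

26


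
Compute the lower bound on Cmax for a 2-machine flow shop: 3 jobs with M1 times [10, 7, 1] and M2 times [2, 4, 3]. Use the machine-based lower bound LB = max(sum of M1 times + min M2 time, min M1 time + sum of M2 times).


LB1 = sum(M1 times) + min(M2 times) = 18 + 2 = 20
LB2 = min(M1 times) + sum(M2 times) = 1 + 9 = 10
Lower bound = max(LB1, LB2) = max(20, 10) = 20

20


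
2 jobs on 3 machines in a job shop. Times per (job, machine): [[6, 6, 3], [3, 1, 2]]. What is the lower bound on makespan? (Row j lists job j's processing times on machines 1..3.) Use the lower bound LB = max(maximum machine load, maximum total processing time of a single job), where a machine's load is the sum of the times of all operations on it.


Machine loads:
  Machine 1: 6 + 3 = 9
  Machine 2: 6 + 1 = 7
  Machine 3: 3 + 2 = 5
Max machine load = 9
Job totals:
  Job 1: 15
  Job 2: 6
Max job total = 15
Lower bound = max(9, 15) = 15

15


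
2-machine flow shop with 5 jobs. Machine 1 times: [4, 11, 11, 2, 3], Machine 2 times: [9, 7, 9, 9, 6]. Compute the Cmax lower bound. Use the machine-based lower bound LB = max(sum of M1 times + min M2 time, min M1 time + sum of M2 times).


LB1 = sum(M1 times) + min(M2 times) = 31 + 6 = 37
LB2 = min(M1 times) + sum(M2 times) = 2 + 40 = 42
Lower bound = max(LB1, LB2) = max(37, 42) = 42

42


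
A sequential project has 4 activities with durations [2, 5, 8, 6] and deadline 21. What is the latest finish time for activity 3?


LF(activity 3) = deadline - sum of successor durations
Successors: activities 4 through 4 with durations [6]
Sum of successor durations = 6
LF = 21 - 6 = 15

15


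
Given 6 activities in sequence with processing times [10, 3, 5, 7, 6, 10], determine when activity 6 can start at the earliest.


Activity 6 starts after activities 1 through 5 complete.
Predecessor durations: [10, 3, 5, 7, 6]
ES = 10 + 3 + 5 + 7 + 6 = 31

31


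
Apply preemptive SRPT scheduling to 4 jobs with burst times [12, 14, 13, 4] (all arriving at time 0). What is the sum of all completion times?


Since all jobs arrive at t=0, SRPT equals SPT ordering.
SPT order: [4, 12, 13, 14]
Completion times:
  Job 1: p=4, C=4
  Job 2: p=12, C=16
  Job 3: p=13, C=29
  Job 4: p=14, C=43
Total completion time = 4 + 16 + 29 + 43 = 92

92


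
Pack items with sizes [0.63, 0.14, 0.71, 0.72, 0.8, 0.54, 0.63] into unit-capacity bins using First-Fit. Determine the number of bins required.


Place items sequentially using First-Fit:
  Item 0.63 -> new Bin 1
  Item 0.14 -> Bin 1 (now 0.77)
  Item 0.71 -> new Bin 2
  Item 0.72 -> new Bin 3
  Item 0.8 -> new Bin 4
  Item 0.54 -> new Bin 5
  Item 0.63 -> new Bin 6
Total bins used = 6

6


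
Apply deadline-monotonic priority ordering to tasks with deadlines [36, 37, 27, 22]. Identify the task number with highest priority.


Sort tasks by relative deadline (ascending):
  Task 4: deadline = 22
  Task 3: deadline = 27
  Task 1: deadline = 36
  Task 2: deadline = 37
Priority order (highest first): [4, 3, 1, 2]
Highest priority task = 4

4


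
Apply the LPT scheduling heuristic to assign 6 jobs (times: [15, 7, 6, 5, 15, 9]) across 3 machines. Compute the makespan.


Sort jobs in decreasing order (LPT): [15, 15, 9, 7, 6, 5]
Assign each job to the least loaded machine:
  Machine 1: jobs [15, 6], load = 21
  Machine 2: jobs [15, 5], load = 20
  Machine 3: jobs [9, 7], load = 16
Makespan = max load = 21

21


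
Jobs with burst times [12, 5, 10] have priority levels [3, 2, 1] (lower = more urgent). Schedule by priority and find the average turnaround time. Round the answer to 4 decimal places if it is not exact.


Sort by priority (ascending = highest first):
Order: [(1, 10), (2, 5), (3, 12)]
Completion times:
  Priority 1, burst=10, C=10
  Priority 2, burst=5, C=15
  Priority 3, burst=12, C=27
Average turnaround = 52/3 = 17.3333

17.3333


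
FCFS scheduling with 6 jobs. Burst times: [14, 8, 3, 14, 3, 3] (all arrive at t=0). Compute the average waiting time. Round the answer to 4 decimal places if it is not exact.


FCFS order (as given): [14, 8, 3, 14, 3, 3]
Waiting times:
  Job 1: wait = 0
  Job 2: wait = 14
  Job 3: wait = 22
  Job 4: wait = 25
  Job 5: wait = 39
  Job 6: wait = 42
Sum of waiting times = 142
Average waiting time = 142/6 = 23.6667

23.6667


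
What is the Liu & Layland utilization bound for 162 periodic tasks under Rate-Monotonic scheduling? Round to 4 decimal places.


Compute 2^(1/162) = 1.0042878529
Subtract 1: 1.0042878529 - 1 = 0.0042878529
Multiply by n: 162 * 0.0042878529 = 0.6946321698
Round to 4 dp: 0.6946

0.6946


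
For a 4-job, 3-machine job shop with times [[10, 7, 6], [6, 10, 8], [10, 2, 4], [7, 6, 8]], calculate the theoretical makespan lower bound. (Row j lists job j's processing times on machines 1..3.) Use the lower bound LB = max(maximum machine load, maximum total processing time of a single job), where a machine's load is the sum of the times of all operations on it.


Machine loads:
  Machine 1: 10 + 6 + 10 + 7 = 33
  Machine 2: 7 + 10 + 2 + 6 = 25
  Machine 3: 6 + 8 + 4 + 8 = 26
Max machine load = 33
Job totals:
  Job 1: 23
  Job 2: 24
  Job 3: 16
  Job 4: 21
Max job total = 24
Lower bound = max(33, 24) = 33

33


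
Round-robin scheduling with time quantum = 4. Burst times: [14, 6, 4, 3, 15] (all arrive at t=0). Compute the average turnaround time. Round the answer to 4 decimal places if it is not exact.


Time quantum = 4
Execution trace:
  J1 runs 4 units, time = 4
  J2 runs 4 units, time = 8
  J3 runs 4 units, time = 12
  J4 runs 3 units, time = 15
  J5 runs 4 units, time = 19
  J1 runs 4 units, time = 23
  J2 runs 2 units, time = 25
  J5 runs 4 units, time = 29
  J1 runs 4 units, time = 33
  J5 runs 4 units, time = 37
  J1 runs 2 units, time = 39
  J5 runs 3 units, time = 42
Finish times: [39, 25, 12, 15, 42]
Average turnaround = 133/5 = 26.6

26.6


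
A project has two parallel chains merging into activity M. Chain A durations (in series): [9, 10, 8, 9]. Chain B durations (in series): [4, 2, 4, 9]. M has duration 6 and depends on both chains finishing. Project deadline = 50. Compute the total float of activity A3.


Forward pass: ES(A3) = sum of predecessors on chain A = 19
EF = ES + duration = 19 + 8 = 27
Backward pass: LF(M) = deadline = 50; LS(M) = 50 - 6 = 44
LF(A3) = LS(M) - sum(successors on chain A) = 44 - 9 = 35
LS = LF - duration = 35 - 8 = 27
Total float = LS - ES = 27 - 19 = 8

8


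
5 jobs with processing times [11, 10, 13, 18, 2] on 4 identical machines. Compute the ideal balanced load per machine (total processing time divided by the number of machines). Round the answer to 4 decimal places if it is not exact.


Total processing time = 11 + 10 + 13 + 18 + 2 = 54
Number of machines = 4
Ideal balanced load = 54 / 4 = 13.5

13.5


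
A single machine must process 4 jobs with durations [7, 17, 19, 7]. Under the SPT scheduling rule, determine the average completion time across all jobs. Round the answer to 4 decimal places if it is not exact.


Sort jobs by processing time (SPT order): [7, 7, 17, 19]
Compute completion times sequentially:
  Job 1: processing = 7, completes at 7
  Job 2: processing = 7, completes at 14
  Job 3: processing = 17, completes at 31
  Job 4: processing = 19, completes at 50
Sum of completion times = 102
Average completion time = 102/4 = 25.5

25.5


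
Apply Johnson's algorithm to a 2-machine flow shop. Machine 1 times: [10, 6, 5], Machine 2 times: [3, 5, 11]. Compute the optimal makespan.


Apply Johnson's rule:
  Group 1 (a <= b): [(3, 5, 11)]
  Group 2 (a > b): [(2, 6, 5), (1, 10, 3)]
Optimal job order: [3, 2, 1]
Schedule:
  Job 3: M1 done at 5, M2 done at 16
  Job 2: M1 done at 11, M2 done at 21
  Job 1: M1 done at 21, M2 done at 24
Makespan = 24

24


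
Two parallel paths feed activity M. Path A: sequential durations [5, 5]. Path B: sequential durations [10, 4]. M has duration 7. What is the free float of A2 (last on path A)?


ES(A2) = sum of predecessors on chain A = 5
EF(A2) = ES + duration = 5 + 5 = 10
Successor of A2 is M. ES(M) = max(sum(A), sum(B)) = max(10, 14) = 14
Free float = ES(successor) - EF(current) = 14 - 10 = 4

4


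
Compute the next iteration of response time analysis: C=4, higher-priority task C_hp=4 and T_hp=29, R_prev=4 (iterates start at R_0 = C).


R_next = C + ceil(R_prev / T_hp) * C_hp
ceil(4 / 29) = ceil(0.1379) = 1
Interference = 1 * 4 = 4
R_next = 4 + 4 = 8

8


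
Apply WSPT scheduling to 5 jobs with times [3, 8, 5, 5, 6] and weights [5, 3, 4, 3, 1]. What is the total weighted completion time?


Compute p/w ratios and sort ascending (WSPT): [(3, 5), (5, 4), (5, 3), (8, 3), (6, 1)]
Compute weighted completion times:
  Job (p=3,w=5): C=3, w*C=5*3=15
  Job (p=5,w=4): C=8, w*C=4*8=32
  Job (p=5,w=3): C=13, w*C=3*13=39
  Job (p=8,w=3): C=21, w*C=3*21=63
  Job (p=6,w=1): C=27, w*C=1*27=27
Total weighted completion time = 176

176


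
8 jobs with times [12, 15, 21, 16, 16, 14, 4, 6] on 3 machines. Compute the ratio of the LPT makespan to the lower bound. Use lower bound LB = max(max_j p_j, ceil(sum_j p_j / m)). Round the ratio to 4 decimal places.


LPT order: [21, 16, 16, 15, 14, 12, 6, 4]
Machine loads after assignment: [33, 35, 36]
LPT makespan = 36
Lower bound = max(max_job, ceil(total/3)) = max(21, 35) = 35
Ratio = 36 / 35 = 1.0286

1.0286


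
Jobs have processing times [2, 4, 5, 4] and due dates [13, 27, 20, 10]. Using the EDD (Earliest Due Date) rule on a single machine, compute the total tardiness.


Sort by due date (EDD order): [(4, 10), (2, 13), (5, 20), (4, 27)]
Compute completion times and tardiness:
  Job 1: p=4, d=10, C=4, tardiness=max(0,4-10)=0
  Job 2: p=2, d=13, C=6, tardiness=max(0,6-13)=0
  Job 3: p=5, d=20, C=11, tardiness=max(0,11-20)=0
  Job 4: p=4, d=27, C=15, tardiness=max(0,15-27)=0
Total tardiness = 0

0


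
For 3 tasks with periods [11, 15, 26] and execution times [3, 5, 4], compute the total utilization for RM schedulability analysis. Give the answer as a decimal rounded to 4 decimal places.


Compute individual utilizations (exact fractions):
  Task 1: C/T = 3/11 (approx. 0.2727)
  Task 2: C/T = 5/15 = 1/3 (approx. 0.3333)
  Task 3: C/T = 4/26 = 2/13 (approx. 0.1538)
Total utilization U = 3/11 + 1/3 + 2/13 = 326/429
Rounded to 4 decimal places: U = 0.7599
RM (Liu & Layland) bound for 3 tasks = 0.779763; compare with U = 326/429 (approx. 0.759907)
U <= bound, so schedulable by RM sufficient condition.

0.7599


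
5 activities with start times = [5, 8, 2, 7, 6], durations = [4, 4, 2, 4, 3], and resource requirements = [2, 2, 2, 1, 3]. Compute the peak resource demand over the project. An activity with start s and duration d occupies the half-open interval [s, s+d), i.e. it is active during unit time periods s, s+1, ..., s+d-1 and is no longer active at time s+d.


Each activity i is active on [start_i, start_i + duration_i).
Compute total resource usage per time slot:
  t=0: active resources = [], total = 0
  t=1: active resources = [], total = 0
  t=2: active resources = [2], total = 2
  t=3: active resources = [2], total = 2
  t=4: active resources = [], total = 0
  t=5: active resources = [2], total = 2
  t=6: active resources = [2, 3], total = 5
  t=7: active resources = [2, 1, 3], total = 6
  t=8: active resources = [2, 2, 1, 3], total = 8
  t=9: active resources = [2, 1], total = 3
  t=10: active resources = [2, 1], total = 3
  t=11: active resources = [2], total = 2
Peak resource demand = 8

8


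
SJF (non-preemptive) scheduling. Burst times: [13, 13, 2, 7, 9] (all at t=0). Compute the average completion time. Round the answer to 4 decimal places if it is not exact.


SJF order (ascending): [2, 7, 9, 13, 13]
Completion times:
  Job 1: burst=2, C=2
  Job 2: burst=7, C=9
  Job 3: burst=9, C=18
  Job 4: burst=13, C=31
  Job 5: burst=13, C=44
Average completion = 104/5 = 20.8

20.8


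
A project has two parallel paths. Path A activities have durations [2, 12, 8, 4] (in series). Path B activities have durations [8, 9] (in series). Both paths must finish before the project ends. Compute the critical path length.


Path A total = 2 + 12 + 8 + 4 = 26
Path B total = 8 + 9 = 17
Critical path = longest path = max(26, 17) = 26

26


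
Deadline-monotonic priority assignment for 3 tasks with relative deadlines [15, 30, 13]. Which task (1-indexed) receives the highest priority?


Sort tasks by relative deadline (ascending):
  Task 3: deadline = 13
  Task 1: deadline = 15
  Task 2: deadline = 30
Priority order (highest first): [3, 1, 2]
Highest priority task = 3

3


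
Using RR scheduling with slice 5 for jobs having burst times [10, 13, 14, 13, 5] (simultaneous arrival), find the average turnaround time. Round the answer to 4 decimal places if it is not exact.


Time quantum = 5
Execution trace:
  J1 runs 5 units, time = 5
  J2 runs 5 units, time = 10
  J3 runs 5 units, time = 15
  J4 runs 5 units, time = 20
  J5 runs 5 units, time = 25
  J1 runs 5 units, time = 30
  J2 runs 5 units, time = 35
  J3 runs 5 units, time = 40
  J4 runs 5 units, time = 45
  J2 runs 3 units, time = 48
  J3 runs 4 units, time = 52
  J4 runs 3 units, time = 55
Finish times: [30, 48, 52, 55, 25]
Average turnaround = 210/5 = 42.0

42.0


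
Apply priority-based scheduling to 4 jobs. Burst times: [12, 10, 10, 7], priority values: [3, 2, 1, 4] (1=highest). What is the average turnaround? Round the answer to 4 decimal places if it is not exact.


Sort by priority (ascending = highest first):
Order: [(1, 10), (2, 10), (3, 12), (4, 7)]
Completion times:
  Priority 1, burst=10, C=10
  Priority 2, burst=10, C=20
  Priority 3, burst=12, C=32
  Priority 4, burst=7, C=39
Average turnaround = 101/4 = 25.25

25.25


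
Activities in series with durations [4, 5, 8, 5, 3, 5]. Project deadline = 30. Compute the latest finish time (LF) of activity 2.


LF(activity 2) = deadline - sum of successor durations
Successors: activities 3 through 6 with durations [8, 5, 3, 5]
Sum of successor durations = 21
LF = 30 - 21 = 9

9


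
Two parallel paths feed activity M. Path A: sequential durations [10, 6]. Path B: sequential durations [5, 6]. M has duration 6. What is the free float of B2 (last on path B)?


ES(B2) = sum of predecessors on chain B = 5
EF(B2) = ES + duration = 5 + 6 = 11
Successor of B2 is M. ES(M) = max(sum(A), sum(B)) = max(16, 11) = 16
Free float = ES(successor) - EF(current) = 16 - 11 = 5

5


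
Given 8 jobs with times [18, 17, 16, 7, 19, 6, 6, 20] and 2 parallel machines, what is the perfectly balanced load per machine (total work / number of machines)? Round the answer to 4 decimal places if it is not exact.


Total processing time = 18 + 17 + 16 + 7 + 19 + 6 + 6 + 20 = 109
Number of machines = 2
Ideal balanced load = 109 / 2 = 54.5

54.5


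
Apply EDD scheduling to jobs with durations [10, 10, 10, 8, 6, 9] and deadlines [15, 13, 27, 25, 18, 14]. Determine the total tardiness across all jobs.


Sort by due date (EDD order): [(10, 13), (9, 14), (10, 15), (6, 18), (8, 25), (10, 27)]
Compute completion times and tardiness:
  Job 1: p=10, d=13, C=10, tardiness=max(0,10-13)=0
  Job 2: p=9, d=14, C=19, tardiness=max(0,19-14)=5
  Job 3: p=10, d=15, C=29, tardiness=max(0,29-15)=14
  Job 4: p=6, d=18, C=35, tardiness=max(0,35-18)=17
  Job 5: p=8, d=25, C=43, tardiness=max(0,43-25)=18
  Job 6: p=10, d=27, C=53, tardiness=max(0,53-27)=26
Total tardiness = 80

80


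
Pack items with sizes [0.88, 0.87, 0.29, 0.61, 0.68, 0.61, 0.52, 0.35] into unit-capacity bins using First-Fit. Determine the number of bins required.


Place items sequentially using First-Fit:
  Item 0.88 -> new Bin 1
  Item 0.87 -> new Bin 2
  Item 0.29 -> new Bin 3
  Item 0.61 -> Bin 3 (now 0.9)
  Item 0.68 -> new Bin 4
  Item 0.61 -> new Bin 5
  Item 0.52 -> new Bin 6
  Item 0.35 -> Bin 5 (now 0.96)
Total bins used = 6

6


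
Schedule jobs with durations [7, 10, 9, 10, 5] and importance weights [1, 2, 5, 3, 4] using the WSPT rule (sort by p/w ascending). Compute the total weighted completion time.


Compute p/w ratios and sort ascending (WSPT): [(5, 4), (9, 5), (10, 3), (10, 2), (7, 1)]
Compute weighted completion times:
  Job (p=5,w=4): C=5, w*C=4*5=20
  Job (p=9,w=5): C=14, w*C=5*14=70
  Job (p=10,w=3): C=24, w*C=3*24=72
  Job (p=10,w=2): C=34, w*C=2*34=68
  Job (p=7,w=1): C=41, w*C=1*41=41
Total weighted completion time = 271

271


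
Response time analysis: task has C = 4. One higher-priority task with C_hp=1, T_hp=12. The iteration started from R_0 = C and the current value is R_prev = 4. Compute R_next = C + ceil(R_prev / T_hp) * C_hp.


R_next = C + ceil(R_prev / T_hp) * C_hp
ceil(4 / 12) = ceil(0.3333) = 1
Interference = 1 * 1 = 1
R_next = 4 + 1 = 5

5


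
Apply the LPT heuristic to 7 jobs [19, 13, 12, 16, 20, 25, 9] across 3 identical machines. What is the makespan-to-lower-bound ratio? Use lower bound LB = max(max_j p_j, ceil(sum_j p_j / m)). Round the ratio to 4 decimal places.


LPT order: [25, 20, 19, 16, 13, 12, 9]
Machine loads after assignment: [37, 42, 35]
LPT makespan = 42
Lower bound = max(max_job, ceil(total/3)) = max(25, 38) = 38
Ratio = 42 / 38 = 1.1053

1.1053


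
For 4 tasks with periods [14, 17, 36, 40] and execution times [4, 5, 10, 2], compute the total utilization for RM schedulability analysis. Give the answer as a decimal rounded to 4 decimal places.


Compute individual utilizations (exact fractions):
  Task 1: C/T = 4/14 = 2/7 (approx. 0.2857)
  Task 2: C/T = 5/17 (approx. 0.2941)
  Task 3: C/T = 10/36 = 5/18 (approx. 0.2778)
  Task 4: C/T = 2/40 = 1/20 (approx. 0.05)
Total utilization U = 2/7 + 5/17 + 5/18 + 1/20 = 19441/21420
Rounded to 4 decimal places: U = 0.9076
RM (Liu & Layland) bound for 4 tasks = 0.756828; compare with U = 19441/21420 (approx. 0.907610)
bound < U <= 1, so the RM sufficient condition is not met (inconclusive; an exact test such as response-time analysis is needed).

0.9076


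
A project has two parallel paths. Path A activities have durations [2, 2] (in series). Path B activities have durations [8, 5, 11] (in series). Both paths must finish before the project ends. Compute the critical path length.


Path A total = 2 + 2 = 4
Path B total = 8 + 5 + 11 = 24
Critical path = longest path = max(4, 24) = 24

24


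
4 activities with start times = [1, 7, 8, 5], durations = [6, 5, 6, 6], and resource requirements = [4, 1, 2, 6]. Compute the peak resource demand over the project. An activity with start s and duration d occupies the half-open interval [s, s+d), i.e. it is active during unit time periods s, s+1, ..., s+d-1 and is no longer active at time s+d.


Each activity i is active on [start_i, start_i + duration_i).
Compute total resource usage per time slot:
  t=0: active resources = [], total = 0
  t=1: active resources = [4], total = 4
  t=2: active resources = [4], total = 4
  t=3: active resources = [4], total = 4
  t=4: active resources = [4], total = 4
  t=5: active resources = [4, 6], total = 10
  t=6: active resources = [4, 6], total = 10
  t=7: active resources = [1, 6], total = 7
  t=8: active resources = [1, 2, 6], total = 9
  t=9: active resources = [1, 2, 6], total = 9
  t=10: active resources = [1, 2, 6], total = 9
  t=11: active resources = [1, 2], total = 3
  t=12: active resources = [2], total = 2
  t=13: active resources = [2], total = 2
Peak resource demand = 10

10
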